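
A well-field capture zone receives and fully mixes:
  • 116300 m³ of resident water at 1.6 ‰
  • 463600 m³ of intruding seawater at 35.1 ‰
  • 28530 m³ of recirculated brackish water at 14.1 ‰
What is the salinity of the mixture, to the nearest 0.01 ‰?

27.71 ‰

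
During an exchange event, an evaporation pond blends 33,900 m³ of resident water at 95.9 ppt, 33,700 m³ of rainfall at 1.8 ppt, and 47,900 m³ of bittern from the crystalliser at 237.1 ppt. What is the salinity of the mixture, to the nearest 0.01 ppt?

127.00 ppt

Mass of salt is conserved:
salt = 33,900×95.9 + 33,700×1.8 + 47,900×237.1 = 3,251,010 + 60,660 + 11,357,090 = 14,668,760
volume = 33,900 + 33,700 + 47,900 = 115,500 m³
S = 14,668,760 / 115,500 = 127.0023 ppt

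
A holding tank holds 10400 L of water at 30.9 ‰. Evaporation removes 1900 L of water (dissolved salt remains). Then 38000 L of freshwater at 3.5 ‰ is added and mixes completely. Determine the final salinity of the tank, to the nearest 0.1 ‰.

After evaporation: salt = 10,400×30.9 = 321,360; volume = 10,400 − 1,900 = 8,500 L
After mixing: salt = 321,360 + 38,000×3.5 = 454,360; volume = 8,500 + 38,000 = 46,500 L
S = 454,360 / 46,500 = 9.7712 ‰

9.8 ‰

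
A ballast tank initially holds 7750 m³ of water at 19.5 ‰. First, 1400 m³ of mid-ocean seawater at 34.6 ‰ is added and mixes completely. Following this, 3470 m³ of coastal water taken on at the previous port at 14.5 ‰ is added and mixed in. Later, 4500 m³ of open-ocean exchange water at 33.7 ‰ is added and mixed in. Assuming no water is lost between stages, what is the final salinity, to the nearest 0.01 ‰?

23.45 ‰

Mass of salt is conserved:
Initial salt = 7,750×19.5 = 151,125
After stage 1: salt = 151,125 + 1,400×34.6 = 199,565; volume = 9,150 m³; S = 21.81 ‰
After stage 2: salt = 199,565 + 3,470×14.5 = 249,880; volume = 12,620 m³; S = 19.8 ‰
After stage 3: salt = 249,880 + 4,500×33.7 = 401,530; volume = 17,120 m³
S = 401,530 / 17,120 = 23.4539 ‰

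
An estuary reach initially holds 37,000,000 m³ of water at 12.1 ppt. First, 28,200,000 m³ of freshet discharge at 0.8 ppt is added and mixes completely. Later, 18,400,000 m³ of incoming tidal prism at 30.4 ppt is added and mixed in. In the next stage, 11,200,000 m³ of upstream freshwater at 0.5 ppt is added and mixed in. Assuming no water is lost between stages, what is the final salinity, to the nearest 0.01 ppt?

10.92 ppt

Total salt / total volume:
Initial salt = 37,000,000×12.1 = 447,700,000
After stage 1: salt = 447,700,000 + 28,200,000×0.8 = 470,260,000; volume = 65,200,000 m³; S = 7.213 ppt
After stage 2: salt = 470,260,000 + 18,400,000×30.4 = 1,029,620,000; volume = 83,600,000 m³; S = 12.316 ppt
After stage 3: salt = 1,029,620,000 + 11,200,000×0.5 = 1,035,220,000; volume = 94,800,000 m³
S = 1,035,220,000 / 94,800,000 = 10.92 ppt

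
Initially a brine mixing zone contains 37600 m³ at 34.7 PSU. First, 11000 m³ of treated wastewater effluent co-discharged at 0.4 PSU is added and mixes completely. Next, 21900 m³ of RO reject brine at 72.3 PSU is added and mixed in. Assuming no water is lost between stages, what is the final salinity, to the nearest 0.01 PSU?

Total salt / total volume:
Initial salt = 37,600×34.7 = 1,304,720
After stage 1: salt = 1,304,720 + 11,000×0.4 = 1,309,120; volume = 48,600 m³; S = 26.937 PSU
After stage 2: salt = 1,309,120 + 21,900×72.3 = 2,892,490; volume = 70,500 m³
S = 2,892,490 / 70,500 = 41.0282 PSU

41.03 PSU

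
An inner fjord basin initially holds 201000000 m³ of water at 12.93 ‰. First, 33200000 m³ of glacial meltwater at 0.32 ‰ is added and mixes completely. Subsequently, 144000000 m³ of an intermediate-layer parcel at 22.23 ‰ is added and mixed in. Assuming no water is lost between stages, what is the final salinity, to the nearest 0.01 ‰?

15.36 ‰

By conservation of dissolved salt,
Initial salt = 201,000,000×12.93 = 2,598,930,000
After stage 1: salt = 2,598,930,000 + 33,200,000×0.32 = 2,609,554,000; volume = 234,200,000 m³; S = 11.142 ‰
After stage 2: salt = 2,609,554,000 + 144,000,000×22.23 = 5,810,674,000; volume = 378,200,000 m³
S = 5,810,674,000 / 378,200,000 = 15.364 ‰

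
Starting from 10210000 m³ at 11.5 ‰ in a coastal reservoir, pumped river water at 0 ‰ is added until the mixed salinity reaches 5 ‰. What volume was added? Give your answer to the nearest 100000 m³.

13300000 m³

Salt balance: 10,210,000×11.5 + V×0 = (10,210,000+V)×5
117,415,000 + 0V = 51,050,000 + 5V
66,365,000 = 5V
V = 13,273,000 m³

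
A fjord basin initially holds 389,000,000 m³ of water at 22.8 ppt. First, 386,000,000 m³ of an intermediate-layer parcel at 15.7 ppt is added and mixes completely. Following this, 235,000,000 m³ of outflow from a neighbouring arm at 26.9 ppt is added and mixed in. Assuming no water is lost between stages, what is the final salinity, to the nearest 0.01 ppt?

Weighted by volume,
Initial salt = 389,000,000×22.8 = 8,869,200,000
After stage 1: salt = 8,869,200,000 + 386,000,000×15.7 = 14,929,400,000; volume = 775,000,000 m³; S = 19.264 ppt
After stage 2: salt = 14,929,400,000 + 235,000,000×26.9 = 21,250,900,000; volume = 1,010,000,000 m³
S = 21,250,900,000 / 1,010,000,000 = 21.0405 ppt

21.04 ppt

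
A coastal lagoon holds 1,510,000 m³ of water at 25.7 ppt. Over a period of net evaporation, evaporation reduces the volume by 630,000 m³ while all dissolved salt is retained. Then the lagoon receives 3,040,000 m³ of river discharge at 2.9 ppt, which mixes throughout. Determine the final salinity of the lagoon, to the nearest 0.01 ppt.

After evaporation: salt = 1,510,000×25.7 = 38,807,000; volume = 1,510,000 − 630,000 = 880,000 m³
After mixing: salt = 38,807,000 + 3,040,000×2.9 = 47,623,000; volume = 880,000 + 3,040,000 = 3,920,000 m³
S = 47,623,000 / 3,920,000 = 12.1487 ppt

12.15 ppt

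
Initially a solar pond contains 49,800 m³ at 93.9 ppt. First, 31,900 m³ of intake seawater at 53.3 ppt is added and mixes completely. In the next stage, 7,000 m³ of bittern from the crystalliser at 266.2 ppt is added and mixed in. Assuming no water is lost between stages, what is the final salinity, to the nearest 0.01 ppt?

Mass of salt is conserved:
Initial salt = 49,800×93.9 = 4,676,220
After stage 1: salt = 4,676,220 + 31,900×53.3 = 6,376,490; volume = 81,700 m³; S = 78.048 ppt
After stage 2: salt = 6,376,490 + 7,000×266.2 = 8,239,890; volume = 88,700 m³
S = 8,239,890 / 88,700 = 92.8962 ppt

92.90 ppt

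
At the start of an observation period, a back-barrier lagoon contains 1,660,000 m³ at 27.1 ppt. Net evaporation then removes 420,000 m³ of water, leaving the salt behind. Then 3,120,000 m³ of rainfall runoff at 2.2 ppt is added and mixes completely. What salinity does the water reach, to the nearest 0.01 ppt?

11.89 ppt

After evaporation: salt = 1,660,000×27.1 = 44,986,000; volume = 1,660,000 − 420,000 = 1,240,000 m³
After mixing: salt = 44,986,000 + 3,120,000×2.2 = 51,850,000; volume = 1,240,000 + 3,120,000 = 4,360,000 m³
S = 51,850,000 / 4,360,000 = 11.8922 ppt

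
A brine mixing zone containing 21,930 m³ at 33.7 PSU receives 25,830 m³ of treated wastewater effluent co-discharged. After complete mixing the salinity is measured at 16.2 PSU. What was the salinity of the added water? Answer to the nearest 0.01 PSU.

Salt balance: 21,930×33.7 + 25,830×S = 47,760×16.2
739,041 + 25,830·S = 773,712
S = (773,712 − 739,041) / 25,830 = 1.3423 PSU

1.34 PSU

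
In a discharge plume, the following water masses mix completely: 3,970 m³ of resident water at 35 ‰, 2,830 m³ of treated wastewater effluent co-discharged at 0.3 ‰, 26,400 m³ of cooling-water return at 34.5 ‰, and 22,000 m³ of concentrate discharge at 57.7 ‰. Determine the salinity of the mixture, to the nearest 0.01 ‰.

Total salt / total volume:
salt = 3,970×35 + 2,830×0.3 + 26,400×34.5 + 22,000×57.7 = 138,950 + 849 + 910,800 + 1,269,400 = 2,319,999
volume = 3,970 + 2,830 + 26,400 + 22,000 = 55,200 m³
S = 2,319,999 / 55,200 = 42.029 ‰

42.03 ‰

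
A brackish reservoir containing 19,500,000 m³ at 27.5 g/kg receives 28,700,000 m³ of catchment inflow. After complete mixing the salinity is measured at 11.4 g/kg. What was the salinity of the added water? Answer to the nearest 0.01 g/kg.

Salt balance: 19,500,000×27.5 + 28,700,000×S = 48,200,000×11.4
536,250,000 + 28,700,000·S = 549,480,000
S = (549,480,000 − 536,250,000) / 28,700,000 = 0.461 g/kg

0.46 g/kg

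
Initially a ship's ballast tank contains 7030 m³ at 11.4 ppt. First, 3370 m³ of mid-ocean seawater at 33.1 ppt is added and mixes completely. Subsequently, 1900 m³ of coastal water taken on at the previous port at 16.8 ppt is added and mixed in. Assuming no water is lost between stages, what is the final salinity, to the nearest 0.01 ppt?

Conserving salt mass:
Initial salt = 7,030×11.4 = 80,142
After stage 1: salt = 80,142 + 3,370×33.1 = 191,689; volume = 10,400 m³; S = 18.432 ppt
After stage 2: salt = 191,689 + 1,900×16.8 = 223,609; volume = 12,300 m³
S = 223,609 / 12,300 = 18.1796 ppt

18.18 ppt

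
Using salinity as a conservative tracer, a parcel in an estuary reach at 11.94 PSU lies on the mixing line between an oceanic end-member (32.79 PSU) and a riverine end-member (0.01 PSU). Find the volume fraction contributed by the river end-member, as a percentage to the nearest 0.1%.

63.6%

Let f be the freshwater fraction. Salt balance per unit volume:
f×0.01 + (1−f)×32.79 = 11.94
f = (32.79 − 11.94) / (32.79 − 0.01) = 20.85/32.78 = 0.6361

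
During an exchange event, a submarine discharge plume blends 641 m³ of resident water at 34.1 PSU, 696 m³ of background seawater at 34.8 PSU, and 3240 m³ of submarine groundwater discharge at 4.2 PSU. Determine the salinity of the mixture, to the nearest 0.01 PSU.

13.04 PSU

Total salt / total volume:
salt = 641×34.1 + 696×34.8 + 3,240×4.2 = 21,858.1 + 24,220.8 + 13,608 = 59,686.9
volume = 641 + 696 + 3,240 = 4,577 m³
S = 59,686.9 / 4,577 = 13.0406 PSU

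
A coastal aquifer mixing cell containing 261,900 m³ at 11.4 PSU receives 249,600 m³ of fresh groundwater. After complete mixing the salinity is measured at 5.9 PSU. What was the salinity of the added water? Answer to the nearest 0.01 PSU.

Salt balance: 261,900×11.4 + 249,600×S = 511,500×5.9
2,985,660 + 249,600·S = 3,017,850
S = (3,017,850 − 2,985,660) / 249,600 = 0.129 PSU

0.13 PSU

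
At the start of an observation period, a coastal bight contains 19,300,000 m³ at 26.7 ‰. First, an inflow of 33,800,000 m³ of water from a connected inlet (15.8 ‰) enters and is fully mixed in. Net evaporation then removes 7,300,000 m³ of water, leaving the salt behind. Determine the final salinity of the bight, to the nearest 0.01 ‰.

After mixing: salt = 19,300,000×26.7 + 33,800,000×15.8 = 1,049,350,000; volume = 53,100,000 m³
After evaporation: salt unchanged = 1,049,350,000; volume = 53,100,000 − 7,300,000 = 45,800,000 m³
S = 1,049,350,000 / 45,800,000 = 22.9116 ‰

22.91 ‰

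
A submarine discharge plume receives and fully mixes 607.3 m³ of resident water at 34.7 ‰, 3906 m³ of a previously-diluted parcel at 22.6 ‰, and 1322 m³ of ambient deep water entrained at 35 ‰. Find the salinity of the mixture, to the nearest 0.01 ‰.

26.67 ‰

Total salt / total volume:
salt = 607.3×34.7 + 3,906×22.6 + 1,322×35 = 21,073.31 + 88,275.6 + 46,270 = 155,618.91
volume = 607.3 + 3,906 + 1,322 = 5,835.3 m³
S = 155,618.91 / 5,835.3 = 26.6685 ‰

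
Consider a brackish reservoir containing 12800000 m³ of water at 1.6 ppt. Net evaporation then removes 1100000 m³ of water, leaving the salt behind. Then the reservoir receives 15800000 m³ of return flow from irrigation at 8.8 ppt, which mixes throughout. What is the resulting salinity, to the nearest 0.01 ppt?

After evaporation: salt = 12,800,000×1.6 = 20,480,000; volume = 12,800,000 − 1,100,000 = 11,700,000 m³
After mixing: salt = 20,480,000 + 15,800,000×8.8 = 159,520,000; volume = 11,700,000 + 15,800,000 = 27,500,000 m³
S = 159,520,000 / 27,500,000 = 5.8007 ppt

5.80 ppt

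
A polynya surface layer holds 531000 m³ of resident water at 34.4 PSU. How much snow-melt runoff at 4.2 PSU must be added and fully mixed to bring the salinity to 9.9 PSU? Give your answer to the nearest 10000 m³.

2280000 m³

Salt balance: 531,000×34.4 + V×4.2 = (531,000+V)×9.9
18,266,400 + 4.2V = 5,256,900 + 9.9V
13,009,500 = 5.7V
V = 2,282,368.42 m³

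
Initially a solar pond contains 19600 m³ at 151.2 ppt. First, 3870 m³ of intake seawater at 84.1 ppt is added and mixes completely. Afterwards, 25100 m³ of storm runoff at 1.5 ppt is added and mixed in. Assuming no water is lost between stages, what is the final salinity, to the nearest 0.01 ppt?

68.49 ppt

Conserving salt mass:
Initial salt = 19,600×151.2 = 2,963,520
After stage 1: salt = 2,963,520 + 3,870×84.1 = 3,288,987; volume = 23,470 m³; S = 140.136 ppt
After stage 2: salt = 3,288,987 + 25,100×1.5 = 3,326,637; volume = 48,570 m³
S = 3,326,637 / 48,570 = 68.4916 ppt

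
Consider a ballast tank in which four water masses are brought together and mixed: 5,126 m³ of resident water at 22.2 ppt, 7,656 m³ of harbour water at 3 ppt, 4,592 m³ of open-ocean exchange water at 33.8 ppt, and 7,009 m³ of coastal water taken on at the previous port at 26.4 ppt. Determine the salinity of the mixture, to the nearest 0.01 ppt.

19.56 ppt

Salt balance:
salt = 5,126×22.2 + 7,656×3 + 4,592×33.8 + 7,009×26.4 = 113,797.2 + 22,968 + 155,209.6 + 185,037.6 = 477,012.4
volume = 5,126 + 7,656 + 4,592 + 7,009 = 24,383 m³
S = 477,012.4 / 24,383 = 19.5633 ppt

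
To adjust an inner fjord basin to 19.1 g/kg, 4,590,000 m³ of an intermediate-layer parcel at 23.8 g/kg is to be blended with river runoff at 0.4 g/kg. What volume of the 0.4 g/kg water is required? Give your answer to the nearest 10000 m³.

1150000 m³

Salt balance: 4,590,000×23.8 + V×0.4 = (4,590,000+V)×19.1
109,242,000 + 0.4V = 87,669,000 + 19.1V
21,573,000 = 18.7V
V = 1,153,636.36 m³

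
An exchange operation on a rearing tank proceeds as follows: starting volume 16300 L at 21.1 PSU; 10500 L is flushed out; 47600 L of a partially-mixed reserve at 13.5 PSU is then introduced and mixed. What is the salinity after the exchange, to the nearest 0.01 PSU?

Remaining after removal: 5,800 L at 21.1 PSU (salt = 122,380)
After addition: salt = 122,380 + 47,600×13.5 = 764,980; volume = 53,400 L
S = 764,980 / 53,400 = 14.3255 PSU

14.33 PSU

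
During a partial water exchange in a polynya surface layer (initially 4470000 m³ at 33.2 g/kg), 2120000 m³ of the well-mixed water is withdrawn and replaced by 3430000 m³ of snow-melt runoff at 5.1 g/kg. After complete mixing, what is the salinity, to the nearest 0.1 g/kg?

Remaining after removal: 2,350,000 m³ at 33.2 g/kg (salt = 78,020,000)
After addition: salt = 78,020,000 + 3,430,000×5.1 = 95,513,000; volume = 5,780,000 m³
S = 95,513,000 / 5,780,000 = 16.5247 g/kg

16.5 g/kg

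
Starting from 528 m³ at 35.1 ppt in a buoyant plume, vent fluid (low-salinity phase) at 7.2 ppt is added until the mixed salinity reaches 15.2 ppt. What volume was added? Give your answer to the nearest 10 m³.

1310 m³

Salt balance: 528×35.1 + V×7.2 = (528+V)×15.2
18,532.8 + 7.2V = 8,025.6 + 15.2V
10,507.2 = 8V
V = 1,313.4 m³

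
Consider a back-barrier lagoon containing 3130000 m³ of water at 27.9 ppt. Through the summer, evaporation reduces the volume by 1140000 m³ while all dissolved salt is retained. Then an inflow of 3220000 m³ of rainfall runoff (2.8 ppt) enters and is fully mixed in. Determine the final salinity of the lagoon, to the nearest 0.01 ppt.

18.49 ppt

After evaporation: salt = 3,130,000×27.9 = 87,327,000; volume = 3,130,000 − 1,140,000 = 1,990,000 m³
After mixing: salt = 87,327,000 + 3,220,000×2.8 = 96,343,000; volume = 1,990,000 + 3,220,000 = 5,210,000 m³
S = 96,343,000 / 5,210,000 = 18.4919 ppt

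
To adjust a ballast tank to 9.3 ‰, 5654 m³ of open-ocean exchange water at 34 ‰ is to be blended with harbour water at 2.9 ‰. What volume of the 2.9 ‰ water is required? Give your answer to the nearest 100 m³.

21800 m³

Salt balance: 5,654×34 + V×2.9 = (5,654+V)×9.3
192,236 + 2.9V = 52,582.2 + 9.3V
139,653.8 = 6.4V
V = 21,820.91 m³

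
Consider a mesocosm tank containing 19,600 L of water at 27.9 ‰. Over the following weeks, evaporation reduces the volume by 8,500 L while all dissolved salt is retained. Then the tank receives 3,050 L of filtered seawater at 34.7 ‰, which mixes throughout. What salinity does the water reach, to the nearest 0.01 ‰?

After evaporation: salt = 19,600×27.9 = 546,840; volume = 19,600 − 8,500 = 11,100 L
After mixing: salt = 546,840 + 3,050×34.7 = 652,675; volume = 11,100 + 3,050 = 14,150 L
S = 652,675 / 14,150 = 46.1254 ‰

46.13 ‰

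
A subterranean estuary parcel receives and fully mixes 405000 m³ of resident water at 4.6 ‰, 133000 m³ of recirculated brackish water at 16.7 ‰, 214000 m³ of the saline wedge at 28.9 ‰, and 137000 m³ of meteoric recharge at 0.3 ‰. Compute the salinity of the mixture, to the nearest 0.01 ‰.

11.60 ‰

Conserving salt mass:
salt = 405,000×4.6 + 133,000×16.7 + 214,000×28.9 + 137,000×0.3 = 1,863,000 + 2,221,100 + 6,184,600 + 41,100 = 10,309,800
volume = 405,000 + 133,000 + 214,000 + 137,000 = 889,000 m³
S = 10,309,800 / 889,000 = 11.5971 ‰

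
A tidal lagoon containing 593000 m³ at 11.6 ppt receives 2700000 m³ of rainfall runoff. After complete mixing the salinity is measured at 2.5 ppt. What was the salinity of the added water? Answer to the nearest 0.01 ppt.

0.50 ppt

Salt balance: 593,000×11.6 + 2,700,000×S = 3,293,000×2.5
6,878,800 + 2,700,000·S = 8,232,500
S = (8,232,500 − 6,878,800) / 2,700,000 = 0.5014 ppt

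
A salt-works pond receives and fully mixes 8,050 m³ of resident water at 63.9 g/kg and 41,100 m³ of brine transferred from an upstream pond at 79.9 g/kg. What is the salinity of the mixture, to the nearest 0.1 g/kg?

77.3 g/kg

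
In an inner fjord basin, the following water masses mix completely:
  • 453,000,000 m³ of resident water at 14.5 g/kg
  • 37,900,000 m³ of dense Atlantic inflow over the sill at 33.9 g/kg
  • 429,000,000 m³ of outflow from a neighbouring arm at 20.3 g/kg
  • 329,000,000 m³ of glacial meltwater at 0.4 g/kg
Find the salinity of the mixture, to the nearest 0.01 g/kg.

13.37 g/kg

Total salt / total volume:
salt = 453,000,000×14.5 + 37,900,000×33.9 + 429,000,000×20.3 + 329,000,000×0.4 = 6,568,500,000 + 1,284,810,000 + 8,708,700,000 + 131,600,000 = 16,693,610,000
volume = 453,000,000 + 37,900,000 + 429,000,000 + 329,000,000 = 1,248,900,000 m³
S = 16,693,610,000 / 1,248,900,000 = 13.3667 g/kg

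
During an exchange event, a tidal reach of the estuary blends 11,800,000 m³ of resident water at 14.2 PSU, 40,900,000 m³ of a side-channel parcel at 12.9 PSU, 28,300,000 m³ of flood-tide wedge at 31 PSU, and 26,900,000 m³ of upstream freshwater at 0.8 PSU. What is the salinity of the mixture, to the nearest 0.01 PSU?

14.77 PSU

By conservation of dissolved salt,
salt = 11,800,000×14.2 + 40,900,000×12.9 + 28,300,000×31 + 26,900,000×0.8 = 167,560,000 + 527,610,000 + 877,300,000 + 21,520,000 = 1,593,990,000
volume = 11,800,000 + 40,900,000 + 28,300,000 + 26,900,000 = 107,900,000 m³
S = 1,593,990,000 / 107,900,000 = 14.7728 PSU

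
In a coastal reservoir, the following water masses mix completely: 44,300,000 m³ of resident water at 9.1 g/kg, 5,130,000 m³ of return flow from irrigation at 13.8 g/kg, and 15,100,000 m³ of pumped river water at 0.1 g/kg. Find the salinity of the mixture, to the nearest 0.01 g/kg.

By conservation of dissolved salt,
salt = 44,300,000×9.1 + 5,130,000×13.8 + 15,100,000×0.1 = 403,130,000 + 70,794,000 + 1,510,000 = 475,434,000
volume = 44,300,000 + 5,130,000 + 15,100,000 = 64,530,000 m³
S = 475,434,000 / 64,530,000 = 7.3676 g/kg

7.37 g/kg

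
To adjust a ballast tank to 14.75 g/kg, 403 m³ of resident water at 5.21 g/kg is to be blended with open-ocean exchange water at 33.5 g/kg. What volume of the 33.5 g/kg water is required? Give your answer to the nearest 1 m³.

Salt balance: 403×5.21 + V×33.5 = (403+V)×14.75
2,099.63 + 33.5V = 5,944.25 + 14.75V
3,844.62 = 18.75V
V = 205.05 m³

205 m³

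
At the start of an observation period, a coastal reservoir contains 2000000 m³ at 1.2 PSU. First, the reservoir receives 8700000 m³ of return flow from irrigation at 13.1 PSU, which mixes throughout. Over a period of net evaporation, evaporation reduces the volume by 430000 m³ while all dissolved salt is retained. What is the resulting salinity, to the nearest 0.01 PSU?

After mixing: salt = 2,000,000×1.2 + 8,700,000×13.1 = 116,370,000; volume = 10,700,000 m³
After evaporation: salt unchanged = 116,370,000; volume = 10,700,000 − 430,000 = 10,270,000 m³
S = 116,370,000 / 10,270,000 = 11.3311 PSU

11.33 PSU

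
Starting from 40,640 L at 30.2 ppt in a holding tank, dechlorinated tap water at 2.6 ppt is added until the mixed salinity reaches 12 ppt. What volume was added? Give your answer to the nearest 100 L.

Salt balance: 40,640×30.2 + V×2.6 = (40,640+V)×12
1,227,328 + 2.6V = 487,680 + 12V
739,648 = 9.4V
V = 78,685.96 L

78700 L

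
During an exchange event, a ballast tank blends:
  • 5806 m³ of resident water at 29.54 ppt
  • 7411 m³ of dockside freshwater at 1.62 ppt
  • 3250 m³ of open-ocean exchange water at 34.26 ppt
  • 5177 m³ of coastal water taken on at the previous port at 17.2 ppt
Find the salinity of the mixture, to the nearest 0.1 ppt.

Conserving salt mass:
salt = 5,806×29.54 + 7,411×1.62 + 3,250×34.26 + 5,177×17.2 = 171,509.24 + 12,005.82 + 111,345 + 89,044.4 = 383,904.46
volume = 5,806 + 7,411 + 3,250 + 5,177 = 21,644 m³
S = 383,904.46 / 21,644 = 17.737 ppt

17.7 ppt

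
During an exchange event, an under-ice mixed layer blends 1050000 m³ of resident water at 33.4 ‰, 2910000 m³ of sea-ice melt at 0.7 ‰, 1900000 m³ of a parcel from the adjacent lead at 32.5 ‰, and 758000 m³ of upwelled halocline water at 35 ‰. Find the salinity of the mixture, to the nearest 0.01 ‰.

18.95 ‰

Mass of salt is conserved:
salt = 1,050,000×33.4 + 2,910,000×0.7 + 1,900,000×32.5 + 758,000×35 = 35,070,000 + 2,037,000 + 61,750,000 + 26,530,000 = 125,387,000
volume = 1,050,000 + 2,910,000 + 1,900,000 + 758,000 = 6,618,000 m³
S = 125,387,000 / 6,618,000 = 18.9464 ‰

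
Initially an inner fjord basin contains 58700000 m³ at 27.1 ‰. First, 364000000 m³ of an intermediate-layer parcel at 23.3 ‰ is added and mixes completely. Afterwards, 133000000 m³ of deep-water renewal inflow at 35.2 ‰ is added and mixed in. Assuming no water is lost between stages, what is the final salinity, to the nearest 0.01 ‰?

26.55 ‰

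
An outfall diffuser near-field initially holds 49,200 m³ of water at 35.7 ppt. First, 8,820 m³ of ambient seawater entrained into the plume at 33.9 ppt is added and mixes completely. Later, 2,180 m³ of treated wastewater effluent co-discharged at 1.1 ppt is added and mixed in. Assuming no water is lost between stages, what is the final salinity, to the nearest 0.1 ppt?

Conserving salt mass:
Initial salt = 49,200×35.7 = 1,756,440
After stage 1: salt = 1,756,440 + 8,820×33.9 = 2,055,438; volume = 58,020 m³; S = 35.426 ppt
After stage 2: salt = 2,055,438 + 2,180×1.1 = 2,057,836; volume = 60,200 m³
S = 2,057,836 / 60,200 = 34.1833 ppt

34.2 ppt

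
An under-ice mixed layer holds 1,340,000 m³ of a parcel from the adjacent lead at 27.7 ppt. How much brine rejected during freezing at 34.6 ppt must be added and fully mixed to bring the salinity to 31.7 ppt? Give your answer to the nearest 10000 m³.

1850000 m³

Salt balance: 1,340,000×27.7 + V×34.6 = (1,340,000+V)×31.7
37,118,000 + 34.6V = 42,478,000 + 31.7V
5,360,000 = 2.9V
V = 1,848,275.86 m³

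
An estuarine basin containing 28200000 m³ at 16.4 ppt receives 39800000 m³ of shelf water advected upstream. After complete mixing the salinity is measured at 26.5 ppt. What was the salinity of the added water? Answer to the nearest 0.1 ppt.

33.7 ppt

Salt balance: 28,200,000×16.4 + 39,800,000×S = 68,000,000×26.5
462,480,000 + 39,800,000·S = 1,802,000,000
S = (1,802,000,000 − 462,480,000) / 39,800,000 = 33.6563 ppt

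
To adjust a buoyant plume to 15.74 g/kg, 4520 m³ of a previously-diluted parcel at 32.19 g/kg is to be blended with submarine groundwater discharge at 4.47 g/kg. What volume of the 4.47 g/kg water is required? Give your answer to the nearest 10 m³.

Salt balance: 4,520×32.19 + V×4.47 = (4,520+V)×15.74
145,498.8 + 4.47V = 71,144.8 + 15.74V
74,354 = 11.27V
V = 6,597.52 m³

6600 m³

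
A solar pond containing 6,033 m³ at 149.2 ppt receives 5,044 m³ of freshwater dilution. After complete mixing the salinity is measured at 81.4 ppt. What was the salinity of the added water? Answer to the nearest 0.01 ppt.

0.31 ppt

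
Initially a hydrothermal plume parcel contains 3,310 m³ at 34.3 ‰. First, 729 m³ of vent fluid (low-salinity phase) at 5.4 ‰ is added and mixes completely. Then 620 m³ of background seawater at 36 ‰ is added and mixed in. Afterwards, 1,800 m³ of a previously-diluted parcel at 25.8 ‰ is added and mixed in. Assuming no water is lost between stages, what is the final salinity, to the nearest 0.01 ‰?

28.83 ‰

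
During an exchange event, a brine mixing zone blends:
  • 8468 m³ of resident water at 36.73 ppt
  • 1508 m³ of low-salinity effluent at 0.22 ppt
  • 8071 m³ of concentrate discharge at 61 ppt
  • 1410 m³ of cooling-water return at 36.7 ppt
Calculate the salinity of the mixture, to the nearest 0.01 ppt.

Weighted by volume,
salt = 8,468×36.73 + 1,508×0.22 + 8,071×61 + 1,410×36.7 = 311,029.64 + 331.76 + 492,331 + 51,747 = 855,439.4
volume = 8,468 + 1,508 + 8,071 + 1,410 = 19,457 m³
S = 855,439.4 / 19,457 = 43.9656 ppt

43.97 ppt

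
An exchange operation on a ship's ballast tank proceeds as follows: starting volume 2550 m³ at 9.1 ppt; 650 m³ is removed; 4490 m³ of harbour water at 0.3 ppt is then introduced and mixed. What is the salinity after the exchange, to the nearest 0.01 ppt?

Remaining after removal: 1,900 m³ at 9.1 ppt (salt = 17,290)
After addition: salt = 17,290 + 4,490×0.3 = 18,637; volume = 6,390 m³
S = 18,637 / 6,390 = 2.9166 ppt

2.92 ppt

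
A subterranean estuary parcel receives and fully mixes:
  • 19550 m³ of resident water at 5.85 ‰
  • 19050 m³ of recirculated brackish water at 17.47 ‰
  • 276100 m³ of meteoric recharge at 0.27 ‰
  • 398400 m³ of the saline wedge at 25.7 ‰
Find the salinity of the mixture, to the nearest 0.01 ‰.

15.09 ‰

Total salt / total volume:
salt = 19,550×5.85 + 19,050×17.47 + 276,100×0.27 + 398,400×25.7 = 114,367.5 + 332,803.5 + 74,547 + 10,238,880 = 10,760,598
volume = 19,550 + 19,050 + 276,100 + 398,400 = 713,100 m³
S = 10,760,598 / 713,100 = 15.0899 ‰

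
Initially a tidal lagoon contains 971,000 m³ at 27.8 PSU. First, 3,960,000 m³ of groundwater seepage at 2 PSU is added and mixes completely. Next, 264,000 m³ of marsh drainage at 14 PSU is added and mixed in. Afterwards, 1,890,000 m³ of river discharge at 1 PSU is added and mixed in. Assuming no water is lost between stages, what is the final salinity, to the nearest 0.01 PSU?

Mass of salt is conserved:
Initial salt = 971,000×27.8 = 26,993,800
After stage 1: salt = 26,993,800 + 3,960,000×2 = 34,913,800; volume = 4,931,000 m³; S = 7.08 PSU
After stage 2: salt = 34,913,800 + 264,000×14 = 38,609,800; volume = 5,195,000 m³; S = 7.432 PSU
After stage 3: salt = 38,609,800 + 1,890,000×1 = 40,499,800; volume = 7,085,000 m³
S = 40,499,800 / 7,085,000 = 5.7163 PSU

5.72 PSU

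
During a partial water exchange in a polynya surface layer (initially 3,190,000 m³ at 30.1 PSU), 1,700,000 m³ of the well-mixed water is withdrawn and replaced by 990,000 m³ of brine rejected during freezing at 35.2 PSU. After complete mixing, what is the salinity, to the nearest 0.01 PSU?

Remaining after removal: 1,490,000 m³ at 30.1 PSU (salt = 44,849,000)
After addition: salt = 44,849,000 + 990,000×35.2 = 79,697,000; volume = 2,480,000 m³
S = 79,697,000 / 2,480,000 = 32.1359 PSU

32.14 PSU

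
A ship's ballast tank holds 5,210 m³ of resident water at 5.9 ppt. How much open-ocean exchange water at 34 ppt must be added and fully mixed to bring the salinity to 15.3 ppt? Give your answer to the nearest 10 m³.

2620 m³

Salt balance: 5,210×5.9 + V×34 = (5,210+V)×15.3
30,739 + 34V = 79,713 + 15.3V
48,974 = 18.7V
V = 2,618.93 m³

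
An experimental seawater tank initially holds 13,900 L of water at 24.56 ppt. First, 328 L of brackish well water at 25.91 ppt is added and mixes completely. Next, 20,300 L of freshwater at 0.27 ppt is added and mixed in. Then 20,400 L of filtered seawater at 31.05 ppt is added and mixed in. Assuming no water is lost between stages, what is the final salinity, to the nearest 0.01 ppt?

18.00 ppt

Total salt / total volume:
Initial salt = 13,900×24.56 = 341,384
After stage 1: salt = 341,384 + 328×25.91 = 349,882.48; volume = 14,228 L; S = 24.591 ppt
After stage 2: salt = 349,882.48 + 20,300×0.27 = 355,363.48; volume = 34,528 L; S = 10.292 ppt
After stage 3: salt = 355,363.48 + 20,400×31.05 = 988,783.48; volume = 54,928 L
S = 988,783.48 / 54,928 = 18.0014 ppt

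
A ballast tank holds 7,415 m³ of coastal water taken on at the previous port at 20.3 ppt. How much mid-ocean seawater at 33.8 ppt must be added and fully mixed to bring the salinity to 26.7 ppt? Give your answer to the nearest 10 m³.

Salt balance: 7,415×20.3 + V×33.8 = (7,415+V)×26.7
150,524.5 + 33.8V = 197,980.5 + 26.7V
47,456 = 7.1V
V = 6,683.94 m³

6680 m³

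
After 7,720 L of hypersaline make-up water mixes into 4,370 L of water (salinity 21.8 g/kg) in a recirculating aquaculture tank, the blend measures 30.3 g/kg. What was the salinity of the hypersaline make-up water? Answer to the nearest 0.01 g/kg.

35.11 g/kg

Salt balance: 4,370×21.8 + 7,720×S = 12,090×30.3
95,266 + 7,720·S = 366,327
S = (366,327 − 95,266) / 7,720 = 35.1115 g/kg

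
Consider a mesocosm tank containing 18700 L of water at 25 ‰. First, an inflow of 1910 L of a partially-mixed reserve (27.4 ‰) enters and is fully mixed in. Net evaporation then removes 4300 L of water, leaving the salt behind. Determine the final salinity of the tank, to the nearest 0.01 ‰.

31.87 ‰

After mixing: salt = 18,700×25 + 1,910×27.4 = 519,834; volume = 20,610 L
After evaporation: salt unchanged = 519,834; volume = 20,610 − 4,300 = 16,310 L
S = 519,834 / 16,310 = 31.8721 ‰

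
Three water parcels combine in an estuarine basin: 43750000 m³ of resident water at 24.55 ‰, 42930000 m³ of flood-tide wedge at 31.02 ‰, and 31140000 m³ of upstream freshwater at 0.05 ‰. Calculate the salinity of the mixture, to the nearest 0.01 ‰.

20.43 ‰

Conserving salt mass:
salt = 43,750,000×24.55 + 42,930,000×31.02 + 31,140,000×0.05 = 1,074,062,500 + 1,331,688,600 + 1,557,000 = 2,407,308,100
volume = 43,750,000 + 42,930,000 + 31,140,000 = 117,820,000 m³
S = 2,407,308,100 / 117,820,000 = 20.4321 ‰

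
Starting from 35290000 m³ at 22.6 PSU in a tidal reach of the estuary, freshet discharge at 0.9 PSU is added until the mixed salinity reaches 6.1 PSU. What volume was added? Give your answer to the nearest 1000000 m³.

112000000 m³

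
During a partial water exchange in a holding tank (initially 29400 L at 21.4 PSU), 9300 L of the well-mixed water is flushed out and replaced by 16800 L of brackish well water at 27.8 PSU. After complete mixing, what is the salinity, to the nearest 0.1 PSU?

Remaining after removal: 20,100 L at 21.4 PSU (salt = 430,140)
After addition: salt = 430,140 + 16,800×27.8 = 897,180; volume = 36,900 L
S = 897,180 / 36,900 = 24.3138 PSU

24.3 PSU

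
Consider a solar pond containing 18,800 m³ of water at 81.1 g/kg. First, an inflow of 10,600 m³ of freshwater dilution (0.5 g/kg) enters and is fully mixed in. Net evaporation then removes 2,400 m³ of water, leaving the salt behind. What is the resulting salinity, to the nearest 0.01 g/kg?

After mixing: salt = 18,800×81.1 + 10,600×0.5 = 1,529,980; volume = 29,400 m³
After evaporation: salt unchanged = 1,529,980; volume = 29,400 − 2,400 = 27,000 m³
S = 1,529,980 / 27,000 = 56.6659 g/kg

56.67 g/kg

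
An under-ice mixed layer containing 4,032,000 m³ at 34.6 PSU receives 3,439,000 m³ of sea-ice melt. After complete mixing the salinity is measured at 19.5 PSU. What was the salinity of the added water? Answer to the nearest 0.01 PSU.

1.80 PSU

Salt balance: 4,032,000×34.6 + 3,439,000×S = 7,471,000×19.5
139,507,200 + 3,439,000·S = 145,684,500
S = (145,684,500 − 139,507,200) / 3,439,000 = 1.7962 PSU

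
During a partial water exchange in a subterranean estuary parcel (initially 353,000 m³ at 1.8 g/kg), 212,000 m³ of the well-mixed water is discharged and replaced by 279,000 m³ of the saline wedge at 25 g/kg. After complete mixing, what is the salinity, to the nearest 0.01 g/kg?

17.21 g/kg

Remaining after removal: 141,000 m³ at 1.8 g/kg (salt = 253,800)
After addition: salt = 253,800 + 279,000×25 = 7,228,800; volume = 420,000 m³
S = 7,228,800 / 420,000 = 17.2114 g/kg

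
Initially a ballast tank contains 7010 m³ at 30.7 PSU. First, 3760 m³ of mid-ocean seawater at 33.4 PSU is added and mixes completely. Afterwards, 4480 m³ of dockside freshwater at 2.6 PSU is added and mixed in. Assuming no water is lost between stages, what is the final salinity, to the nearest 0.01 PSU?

Mass of salt is conserved:
Initial salt = 7,010×30.7 = 215,207
After stage 1: salt = 215,207 + 3,760×33.4 = 340,791; volume = 10,770 m³; S = 31.643 PSU
After stage 2: salt = 340,791 + 4,480×2.6 = 352,439; volume = 15,250 m³
S = 352,439 / 15,250 = 23.1108 PSU

23.11 PSU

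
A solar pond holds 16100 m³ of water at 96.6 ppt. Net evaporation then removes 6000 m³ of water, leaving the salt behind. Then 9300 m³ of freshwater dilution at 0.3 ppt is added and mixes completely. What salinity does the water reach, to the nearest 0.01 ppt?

After evaporation: salt = 16,100×96.6 = 1,555,260; volume = 16,100 − 6,000 = 10,100 m³
After mixing: salt = 1,555,260 + 9,300×0.3 = 1,558,050; volume = 10,100 + 9,300 = 19,400 m³
S = 1,558,050 / 19,400 = 80.3119 ppt

80.31 ppt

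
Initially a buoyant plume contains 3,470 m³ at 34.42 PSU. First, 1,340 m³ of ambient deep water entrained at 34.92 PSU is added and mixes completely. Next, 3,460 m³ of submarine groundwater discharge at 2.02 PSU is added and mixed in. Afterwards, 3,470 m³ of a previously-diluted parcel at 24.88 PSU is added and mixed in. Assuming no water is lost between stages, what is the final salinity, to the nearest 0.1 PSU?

Conserving salt mass:
Initial salt = 3,470×34.42 = 119,437.4
After stage 1: salt = 119,437.4 + 1,340×34.92 = 166,230.2; volume = 4,810 m³; S = 34.559 PSU
After stage 2: salt = 166,230.2 + 3,460×2.02 = 173,219.4; volume = 8,270 m³; S = 20.946 PSU
After stage 3: salt = 173,219.4 + 3,470×24.88 = 259,553; volume = 11,740 m³
S = 259,553 / 11,740 = 22.1084 PSU

22.1 PSU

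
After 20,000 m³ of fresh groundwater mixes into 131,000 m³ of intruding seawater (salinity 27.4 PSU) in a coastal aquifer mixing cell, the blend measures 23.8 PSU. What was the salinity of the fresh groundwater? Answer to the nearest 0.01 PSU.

0.22 PSU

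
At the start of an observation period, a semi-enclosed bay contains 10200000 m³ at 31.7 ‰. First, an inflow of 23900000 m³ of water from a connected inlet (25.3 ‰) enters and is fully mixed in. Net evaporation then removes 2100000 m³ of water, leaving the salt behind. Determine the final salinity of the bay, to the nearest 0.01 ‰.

After mixing: salt = 10,200,000×31.7 + 23,900,000×25.3 = 928,010,000; volume = 34,100,000 m³
After evaporation: salt unchanged = 928,010,000; volume = 34,100,000 − 2,100,000 = 32,000,000 m³
S = 928,010,000 / 32,000,000 = 29.0003 ‰

29.00 ‰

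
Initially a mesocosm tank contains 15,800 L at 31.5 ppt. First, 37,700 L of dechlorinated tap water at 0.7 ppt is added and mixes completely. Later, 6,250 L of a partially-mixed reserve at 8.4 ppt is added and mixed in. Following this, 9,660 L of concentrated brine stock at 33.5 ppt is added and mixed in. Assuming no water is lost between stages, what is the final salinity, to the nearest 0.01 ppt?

12.97 ppt

Weighted by volume,
Initial salt = 15,800×31.5 = 497,700
After stage 1: salt = 497,700 + 37,700×0.7 = 524,090; volume = 53,500 L; S = 9.796 ppt
After stage 2: salt = 524,090 + 6,250×8.4 = 576,590; volume = 59,750 L; S = 9.65 ppt
After stage 3: salt = 576,590 + 9,660×33.5 = 900,200; volume = 69,410 L
S = 900,200 / 69,410 = 12.9693 ppt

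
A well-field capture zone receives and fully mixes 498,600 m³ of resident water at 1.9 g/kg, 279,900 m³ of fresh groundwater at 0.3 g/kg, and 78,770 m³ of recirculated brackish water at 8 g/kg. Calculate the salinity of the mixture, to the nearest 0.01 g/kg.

1.94 g/kg

By conservation of dissolved salt,
salt = 498,600×1.9 + 279,900×0.3 + 78,770×8 = 947,340 + 83,970 + 630,160 = 1,661,470
volume = 498,600 + 279,900 + 78,770 = 857,270 m³
S = 1,661,470 / 857,270 = 1.9381 g/kg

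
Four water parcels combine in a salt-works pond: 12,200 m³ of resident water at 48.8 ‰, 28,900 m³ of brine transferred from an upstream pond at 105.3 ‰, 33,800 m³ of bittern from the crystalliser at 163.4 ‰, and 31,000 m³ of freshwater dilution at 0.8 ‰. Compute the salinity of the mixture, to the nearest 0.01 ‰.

86.74 ‰

Mass of salt is conserved:
salt = 12,200×48.8 + 28,900×105.3 + 33,800×163.4 + 31,000×0.8 = 595,360 + 3,043,170 + 5,522,920 + 24,800 = 9,186,250
volume = 12,200 + 28,900 + 33,800 + 31,000 = 105,900 m³
S = 9,186,250 / 105,900 = 86.7446 ‰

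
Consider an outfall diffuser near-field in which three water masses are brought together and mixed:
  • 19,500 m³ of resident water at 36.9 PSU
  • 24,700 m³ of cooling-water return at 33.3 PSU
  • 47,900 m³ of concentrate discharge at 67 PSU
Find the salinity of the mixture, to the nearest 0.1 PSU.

Mass of salt is conserved:
salt = 19,500×36.9 + 24,700×33.3 + 47,900×67 = 719,550 + 822,510 + 3,209,300 = 4,751,360
volume = 19,500 + 24,700 + 47,900 = 92,100 m³
S = 4,751,360 / 92,100 = 51.589 PSU

51.6 PSU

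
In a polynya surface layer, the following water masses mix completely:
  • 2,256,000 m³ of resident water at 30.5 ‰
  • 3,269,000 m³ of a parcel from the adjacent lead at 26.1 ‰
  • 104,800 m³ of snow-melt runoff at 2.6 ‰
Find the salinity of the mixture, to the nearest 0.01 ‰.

27.43 ‰

Mass of salt is conserved:
salt = 2,256,000×30.5 + 3,269,000×26.1 + 104,800×2.6 = 68,808,000 + 85,320,900 + 272,480 = 154,401,380
volume = 2,256,000 + 3,269,000 + 104,800 = 5,629,800 m³
S = 154,401,380 / 5,629,800 = 27.4257 ‰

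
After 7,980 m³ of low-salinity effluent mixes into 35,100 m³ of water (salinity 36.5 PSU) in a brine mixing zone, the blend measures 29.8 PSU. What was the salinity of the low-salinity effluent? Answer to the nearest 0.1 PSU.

0.3 PSU

Salt balance: 35,100×36.5 + 7,980×S = 43,080×29.8
1,281,150 + 7,980·S = 1,283,784
S = (1,283,784 − 1,281,150) / 7,980 = 0.3301 PSU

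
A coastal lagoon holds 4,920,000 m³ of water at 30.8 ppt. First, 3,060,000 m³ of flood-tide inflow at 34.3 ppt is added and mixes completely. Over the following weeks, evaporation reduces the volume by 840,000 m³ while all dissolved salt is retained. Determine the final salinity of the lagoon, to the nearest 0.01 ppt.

35.92 ppt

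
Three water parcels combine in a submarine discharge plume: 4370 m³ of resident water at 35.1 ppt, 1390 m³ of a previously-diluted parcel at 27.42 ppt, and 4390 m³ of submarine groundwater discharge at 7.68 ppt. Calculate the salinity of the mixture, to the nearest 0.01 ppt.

22.19 ppt

Weighted by volume,
salt = 4,370×35.1 + 1,390×27.42 + 4,390×7.68 = 153,387 + 38,113.8 + 33,715.2 = 225,216
volume = 4,370 + 1,390 + 4,390 = 10,150 m³
S = 225,216 / 10,150 = 22.1888 ppt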